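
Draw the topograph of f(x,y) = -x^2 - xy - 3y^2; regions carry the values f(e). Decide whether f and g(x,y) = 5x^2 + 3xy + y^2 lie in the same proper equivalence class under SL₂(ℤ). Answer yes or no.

D₁ = -11, D₂ = -11
f is negative-definite; reduce −f:
−f: reduced (well bottom): (1,1,3) with a≤c, −a<b≤a
flip sign back: reduced form of f is (-1,-1,-3)
g: flip: (5,3,1)→(1,-3,5)
g: translate: b→1 (≡-3 mod 2), so (1,-3,5)→(1,1,3)
g: reduced (well bottom): (1,1,3) with a≤c, −a<b≤a
reduced forms (-1, -1, -3) vs (1, 1, 3) ⇒ inequivalent

no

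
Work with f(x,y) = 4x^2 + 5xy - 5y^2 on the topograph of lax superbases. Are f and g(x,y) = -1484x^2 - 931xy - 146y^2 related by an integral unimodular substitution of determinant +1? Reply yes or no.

D₁ = 105, D₂ = 105
river cycle of f (length 6): (-5, 5, 4), (4, 3, -6), (-6, 9, 1), (1, 9, -6), (-6, 3, 4), (4, 5, -5)
river cycle of g (length 6): (-5, 5, 4), (4, 3, -6), (-6, 9, 1), (1, 9, -6), (-6, 3, 4), (4, 5, -5)
cycles coincide ⇒ equivalent

yes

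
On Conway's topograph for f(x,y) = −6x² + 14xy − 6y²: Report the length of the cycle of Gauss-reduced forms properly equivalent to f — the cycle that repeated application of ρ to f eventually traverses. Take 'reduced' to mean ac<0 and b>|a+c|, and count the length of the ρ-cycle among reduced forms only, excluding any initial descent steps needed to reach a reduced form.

D = 52, ⌊√D⌋ = 7
descent: ρ → (-6,-2,2)
descent: ρ → (2,6,-2)  [lands on river]
river: ρ → (-2,6,2)
ρ-cycle length = 2 (tail of 2 descent steps not counted)

2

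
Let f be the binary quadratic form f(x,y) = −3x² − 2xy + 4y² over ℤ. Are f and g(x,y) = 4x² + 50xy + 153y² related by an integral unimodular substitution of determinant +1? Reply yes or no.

D₁ = 52, D₂ = 52
river cycle of f (length 10): (4, 2, -3), (-3, 4, 3), (3, 2, -4), (-4, 6, 1), (1, 6, -4), (-4, 2, 3), (3, 4, -3), (-3, 2, 4), (4, 6, -1), (-1, 6, 4)
river cycle of g (length 10): (4, 2, -3), (-3, 4, 3), (3, 2, -4), (-4, 6, 1), (1, 6, -4), (-4, 2, 3), (3, 4, -3), (-3, 2, 4), (4, 6, -1), (-1, 6, 4)
cycles coincide ⇒ equivalent

yes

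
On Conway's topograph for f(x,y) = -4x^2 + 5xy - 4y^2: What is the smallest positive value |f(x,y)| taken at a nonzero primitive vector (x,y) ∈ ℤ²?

translate: b→3 (≡-5 mod 8), so (4,-5,4)→(4,3,3)
flip: (4,3,3)→(3,-3,4)
translate: b→3 (≡-3 mod 6), so (3,-3,4)→(3,3,4)
reduced (well bottom): (3,3,4) with a≤c, −a<b≤a
well minimum |f| = |-3| = 3 (negative-definite)

3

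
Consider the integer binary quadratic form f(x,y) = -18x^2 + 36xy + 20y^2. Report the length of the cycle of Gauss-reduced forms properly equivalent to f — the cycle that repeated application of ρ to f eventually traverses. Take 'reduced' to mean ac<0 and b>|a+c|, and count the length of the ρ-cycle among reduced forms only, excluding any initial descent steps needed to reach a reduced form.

D = 2736, ⌊√D⌋ = 52
river: ρ → (20,44,-10)
river: ρ → (-10,36,36)
river: ρ → (36,36,-10)
river: ρ → (-10,44,20)
river: ρ → (20,36,-18)
river: ρ → (-18,36,20)
ρ-cycle length = 6 (tail of 0 descent steps not counted)

6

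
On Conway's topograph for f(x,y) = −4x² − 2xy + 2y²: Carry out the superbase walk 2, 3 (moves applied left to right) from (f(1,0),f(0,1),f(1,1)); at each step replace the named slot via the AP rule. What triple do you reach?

start (-4,2,-4) = (f(1,0),f(0,1),f(1,1))
replace slot 2: 2·((-4)+(-4)) − 2 = -18 → (-4,-18,-4)
replace slot 3: 2·((-4)+(-18)) − (-4) = -40 → (-4,-18,-40)

-4,-18,-40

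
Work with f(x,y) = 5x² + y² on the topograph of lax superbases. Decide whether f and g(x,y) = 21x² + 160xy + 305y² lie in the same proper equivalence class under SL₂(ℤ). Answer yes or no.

D₁ = -20, D₂ = -20
f: flip: (5,0,1)→(1,0,5)
f: reduced (well bottom): (1,0,5) with a≤c, −a<b≤a
g: translate: b→-8 (≡160 mod 42), so (21,160,305)→(21,-8,1)
g: flip: (21,-8,1)→(1,8,21)
g: translate: b→0 (≡8 mod 2), so (1,8,21)→(1,0,5)
g: reduced (well bottom): (1,0,5) with a≤c, −a<b≤a
reduced forms (1, 0, 5) vs (1, 0, 5) ⇒ equivalent

yes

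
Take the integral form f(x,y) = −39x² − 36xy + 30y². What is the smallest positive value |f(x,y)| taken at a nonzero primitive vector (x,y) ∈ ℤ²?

descent: ρ → (30,36,-39)  [lands on river]
river: ρ → (-39,42,27)
river: ρ → (27,66,-15)
river: ρ → (-15,54,51)
river: ρ → (51,48,-18)
river: ρ → (-18,60,33)
river: ρ → (33,72,-6)
river: ρ → (-6,72,33)
river: ρ → (33,60,-18)
river: ρ → (-18,48,51)
river: ρ → (51,54,-15)
river: ρ → (-15,66,27)
river: ρ → (27,42,-39)
river: ρ → (-39,36,30)
river: ρ → (30,24,-45)
river: ρ → (-45,66,9)
river: ρ → (9,60,-66)
river: ρ → (-66,72,3)
river: ρ → (3,72,-66)
river: ρ → (-66,60,9)
river: ρ → (9,66,-45)
river: ρ → (-45,24,30)
closes: descent 1, river 22
min |a| on river = 3

3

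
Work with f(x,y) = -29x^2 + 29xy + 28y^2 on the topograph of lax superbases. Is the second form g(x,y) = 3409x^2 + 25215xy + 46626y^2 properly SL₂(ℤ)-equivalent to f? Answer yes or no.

D₁ = 4089, D₂ = 4089
river cycle of f (length 42): (28, 27, -30), (-30, 33, 25), (25, 17, -38), (-38, 59, 4), (4, 61, -23), (-23, 31, 34), (34, 37, -20), (-20, 43, 28), (28, 13, -35), (-35, 57, 6), … (32 more)
river cycle of g (length 42): (28, 27, -30), (-30, 33, 25), (25, 17, -38), (-38, 59, 4), (4, 61, -23), (-23, 31, 34), (34, 37, -20), (-20, 43, 28), (28, 13, -35), (-35, 57, 6), … (32 more)
cycles coincide ⇒ equivalent

yes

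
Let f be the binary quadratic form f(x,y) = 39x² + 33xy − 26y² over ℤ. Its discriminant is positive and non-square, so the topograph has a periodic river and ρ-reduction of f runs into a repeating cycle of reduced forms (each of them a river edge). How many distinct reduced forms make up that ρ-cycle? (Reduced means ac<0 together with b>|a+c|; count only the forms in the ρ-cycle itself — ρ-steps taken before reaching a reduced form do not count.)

D = 5145, ⌊√D⌋ = 71
river: ρ → (-26,71,1)
river: ρ → (1,71,-26)
river: ρ → (-26,33,39)
river: ρ → (39,45,-20)
river: ρ → (-20,35,49)
river: ρ → (49,63,-6)
river: ρ → (-6,69,16)
river: ρ → (16,59,-26)
river: ρ → (-26,45,30)
river: ρ → (30,15,-41)
river: ρ → (-41,67,4)
river: ρ → (4,69,-24)
river: ρ → (-24,27,46)
river: ρ → (46,65,-5)
river: ρ → (-5,65,46)
river: ρ → (46,27,-24)
river: ρ → (-24,69,4)
river: ρ → (4,67,-41)
river: ρ → (-41,15,30)
river: ρ → (30,45,-26)
river: ρ → (-26,59,16)
river: ρ → (16,69,-6)
river: ρ → (-6,63,49)
river: ρ → (49,35,-20)
river: ρ → (-20,45,39)
river: ρ → (39,33,-26)
ρ-cycle length = 26 (tail of 0 descent steps not counted)

26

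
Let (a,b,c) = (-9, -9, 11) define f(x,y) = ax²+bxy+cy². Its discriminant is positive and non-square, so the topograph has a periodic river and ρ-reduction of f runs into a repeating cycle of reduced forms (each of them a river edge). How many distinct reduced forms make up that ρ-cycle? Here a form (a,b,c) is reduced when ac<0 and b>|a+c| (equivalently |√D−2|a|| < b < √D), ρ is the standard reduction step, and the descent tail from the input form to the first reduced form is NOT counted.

D = 477, ⌊√D⌋ = 21
descent: ρ → (11,9,-9)  [lands on river]
river: ρ → (-9,9,11)
river: ρ → (11,13,-7)
river: ρ → (-7,15,9)
river: ρ → (9,21,-1)
river: ρ → (-1,21,9)
river: ρ → (9,15,-7)
river: ρ → (-7,13,11)
ρ-cycle length = 8 (tail of 1 descent step not counted)

8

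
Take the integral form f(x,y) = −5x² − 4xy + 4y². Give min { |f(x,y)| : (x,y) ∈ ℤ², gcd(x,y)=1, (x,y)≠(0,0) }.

descent: ρ → (4,4,-5)  [lands on river]
river: ρ → (-5,6,3)
river: ρ → (3,6,-5)
river: ρ → (-5,4,4)
closes: descent 1, river 4
min |a| on river = 3

3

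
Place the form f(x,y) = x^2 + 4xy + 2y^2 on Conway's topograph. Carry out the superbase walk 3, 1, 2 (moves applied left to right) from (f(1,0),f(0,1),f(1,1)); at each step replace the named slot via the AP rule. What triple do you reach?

start (1,2,7) = (f(1,0),f(0,1),f(1,1))
replace slot 3: 2·(1+2) − 7 = -1 → (1,2,-1)
replace slot 1: 2·(2+(-1)) − 1 = 1 → (1,2,-1)
replace slot 2: 2·(1+(-1)) − 2 = -2 → (1,-2,-1)

1,-2,-1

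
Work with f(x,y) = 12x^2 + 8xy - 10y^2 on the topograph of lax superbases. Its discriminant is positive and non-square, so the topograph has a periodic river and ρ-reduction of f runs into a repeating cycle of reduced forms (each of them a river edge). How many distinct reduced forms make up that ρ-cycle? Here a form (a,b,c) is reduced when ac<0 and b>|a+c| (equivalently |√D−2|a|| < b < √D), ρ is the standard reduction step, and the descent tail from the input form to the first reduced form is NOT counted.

D = 544, ⌊√D⌋ = 23
river: ρ → (-10,12,10)
river: ρ → (10,8,-12)
river: ρ → (-12,16,6)
river: ρ → (6,20,-6)
river: ρ → (-6,16,12)
river: ρ → (12,8,-10)
ρ-cycle length = 6 (tail of 0 descent steps not counted)

6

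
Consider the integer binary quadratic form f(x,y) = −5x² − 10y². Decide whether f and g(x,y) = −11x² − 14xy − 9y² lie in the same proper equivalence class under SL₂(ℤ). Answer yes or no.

D₁ = -200, D₂ = -200
f is negative-definite; reduce −f:
−f: reduced (well bottom): (5,0,10) with a≤c, −a<b≤a
flip sign back: reduced form of f is (-5,0,-10)
g is negative-definite; reduce −g:
−g: translate: b→-8 (≡14 mod 22), so (11,14,9)→(11,-8,6)
−g: flip: (11,-8,6)→(6,8,11)
−g: translate: b→-4 (≡8 mod 12), so (6,8,11)→(6,-4,9)
−g: reduced (well bottom): (6,-4,9) with a≤c, −a<b≤a
flip sign back: reduced form of g is (-6,4,-9)
reduced forms (-5, 0, -10) vs (-6, 4, -9) ⇒ inequivalent

no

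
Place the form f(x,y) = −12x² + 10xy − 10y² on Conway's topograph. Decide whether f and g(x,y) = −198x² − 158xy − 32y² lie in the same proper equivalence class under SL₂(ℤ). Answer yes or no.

D₁ = -380, D₂ = -380
f is negative-definite; reduce −f:
−f: flip: (12,-10,10)→(10,10,12)
−f: reduced (well bottom): (10,10,12) with a≤c, −a<b≤a
flip sign back: reduced form of f is (-10,-10,-12)
g is negative-definite; reduce −g:
−g: flip: (198,158,32)→(32,-158,198)
−g: translate: b→-30 (≡-158 mod 64), so (32,-158,198)→(32,-30,10)
−g: flip: (32,-30,10)→(10,30,32)
−g: translate: b→10 (≡30 mod 20), so (10,30,32)→(10,10,12)
−g: reduced (well bottom): (10,10,12) with a≤c, −a<b≤a
flip sign back: reduced form of g is (-10,-10,-12)
reduced forms (-10, -10, -12) vs (-10, -10, -12) ⇒ equivalent

yes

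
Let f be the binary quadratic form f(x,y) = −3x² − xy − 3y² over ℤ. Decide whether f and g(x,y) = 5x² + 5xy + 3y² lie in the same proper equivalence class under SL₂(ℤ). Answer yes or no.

D₁ = -35, D₂ = -35
f is negative-definite; reduce −f:
−f: reduced (well bottom): (3,1,3) with a≤c, −a<b≤a
flip sign back: reduced form of f is (-3,-1,-3)
g: flip: (5,5,3)→(3,-5,5)
g: translate: b→1 (≡-5 mod 6), so (3,-5,5)→(3,1,3)
g: reduced (well bottom): (3,1,3) with a≤c, −a<b≤a
reduced forms (-3, -1, -3) vs (3, 1, 3) ⇒ inequivalent

no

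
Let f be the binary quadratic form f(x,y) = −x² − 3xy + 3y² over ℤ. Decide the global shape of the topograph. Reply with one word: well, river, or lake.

D = b²−4ac = (-3)² − 4·(-1)·3 = 21
D > 0 non-square ⇒ indefinite ⇒ periodic river

river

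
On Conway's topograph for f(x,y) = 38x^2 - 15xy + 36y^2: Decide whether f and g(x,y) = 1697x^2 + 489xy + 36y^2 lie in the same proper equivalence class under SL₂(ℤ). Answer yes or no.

D₁ = -5247, D₂ = -5247
f: flip: (38,-15,36)→(36,15,38)
f: reduced (well bottom): (36,15,38) with a≤c, −a<b≤a
g: flip: (1697,489,36)→(36,-489,1697)
g: translate: b→15 (≡-489 mod 72), so (36,-489,1697)→(36,15,38)
g: reduced (well bottom): (36,15,38) with a≤c, −a<b≤a
reduced forms (36, 15, 38) vs (36, 15, 38) ⇒ equivalent

yes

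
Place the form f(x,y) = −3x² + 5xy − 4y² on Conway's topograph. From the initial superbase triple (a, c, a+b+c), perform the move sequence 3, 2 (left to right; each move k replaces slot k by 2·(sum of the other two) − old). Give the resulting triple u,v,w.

start (-3,-4,-2) = (f(1,0),f(0,1),f(1,1))
replace slot 3: 2·((-3)+(-4)) − (-2) = -12 → (-3,-4,-12)
replace slot 2: 2·((-3)+(-12)) − (-4) = -26 → (-3,-26,-12)

-3,-26,-12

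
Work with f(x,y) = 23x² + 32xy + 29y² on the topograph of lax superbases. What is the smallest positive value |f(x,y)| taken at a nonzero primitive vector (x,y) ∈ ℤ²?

translate: b→-14 (≡32 mod 46), so (23,32,29)→(23,-14,20)
flip: (23,-14,20)→(20,14,23)
reduced (well bottom): (20,14,23) with a≤c, −a<b≤a
well minimum = a = 20

20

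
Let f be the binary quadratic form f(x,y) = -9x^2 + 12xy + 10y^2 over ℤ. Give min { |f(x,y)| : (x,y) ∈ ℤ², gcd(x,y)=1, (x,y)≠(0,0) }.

river: ρ → (10,8,-11)
river: ρ → (-11,14,7)
river: ρ → (7,14,-11)
river: ρ → (-11,8,10)
river: ρ → (10,12,-9)
river: ρ → (-9,6,13)
river: ρ → (13,20,-2)
river: ρ → (-2,20,13)
river: ρ → (13,6,-9)
river: ρ → (-9,12,10)
closes: descent 0, river 10
min |a| on river = 2

2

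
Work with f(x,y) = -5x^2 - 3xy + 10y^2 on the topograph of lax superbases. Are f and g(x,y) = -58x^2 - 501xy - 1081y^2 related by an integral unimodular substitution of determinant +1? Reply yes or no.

D₁ = 209, D₂ = 209
river cycle of f (length 12): (-5, 7, 8), (8, 9, -4), (-4, 7, 10), (10, 13, -1), (-1, 13, 10), (10, 7, -4), (-4, 9, 8), (8, 7, -5), (-5, 13, 2), (2, 11, -11), … (2 more)
river cycle of g (length 12): (-5, 7, 8), (8, 9, -4), (-4, 7, 10), (10, 13, -1), (-1, 13, 10), (10, 7, -4), (-4, 9, 8), (8, 7, -5), (-5, 13, 2), (2, 11, -11), … (2 more)
cycles coincide ⇒ equivalent

yes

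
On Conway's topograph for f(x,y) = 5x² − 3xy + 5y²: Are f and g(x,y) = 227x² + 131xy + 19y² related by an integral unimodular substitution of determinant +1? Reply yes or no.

D₁ = -91, D₂ = -91
f: flip: (5,-3,5)→(5,3,5)
f: reduced (well bottom): (5,3,5) with a≤c, −a<b≤a
g: flip: (227,131,19)→(19,-131,227)
g: translate: b→-17 (≡-131 mod 38), so (19,-131,227)→(19,-17,5)
g: flip: (19,-17,5)→(5,17,19)
g: translate: b→-3 (≡17 mod 10), so (5,17,19)→(5,-3,5)
g: flip: (5,-3,5)→(5,3,5)
g: reduced (well bottom): (5,3,5) with a≤c, −a<b≤a
reduced forms (5, 3, 5) vs (5, 3, 5) ⇒ equivalent

yes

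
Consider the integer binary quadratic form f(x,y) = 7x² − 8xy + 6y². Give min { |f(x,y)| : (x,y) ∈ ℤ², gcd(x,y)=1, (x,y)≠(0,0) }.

translate: b→6 (≡-8 mod 14), so (7,-8,6)→(7,6,5)
flip: (7,6,5)→(5,-6,7)
translate: b→4 (≡-6 mod 10), so (5,-6,7)→(5,4,6)
reduced (well bottom): (5,4,6) with a≤c, −a<b≤a
well minimum = a = 5

5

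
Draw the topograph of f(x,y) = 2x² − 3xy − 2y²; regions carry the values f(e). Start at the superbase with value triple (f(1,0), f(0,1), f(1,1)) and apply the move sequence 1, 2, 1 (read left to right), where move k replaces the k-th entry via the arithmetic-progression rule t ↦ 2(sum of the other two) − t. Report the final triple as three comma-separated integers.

start (2,-2,-3) = (f(1,0),f(0,1),f(1,1))
replace slot 1: 2·((-2)+(-3)) − 2 = -12 → (-12,-2,-3)
replace slot 2: 2·((-12)+(-3)) − (-2) = -28 → (-12,-28,-3)
replace slot 1: 2·((-28)+(-3)) − (-12) = -50 → (-50,-28,-3)

-50,-28,-3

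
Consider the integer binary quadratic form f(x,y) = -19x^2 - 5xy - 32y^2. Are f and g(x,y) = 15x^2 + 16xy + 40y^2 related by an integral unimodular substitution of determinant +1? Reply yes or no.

D₁ = -2407, D₂ = -2144
discriminants differ ⇒ not SL₂(ℤ)-equivalent

no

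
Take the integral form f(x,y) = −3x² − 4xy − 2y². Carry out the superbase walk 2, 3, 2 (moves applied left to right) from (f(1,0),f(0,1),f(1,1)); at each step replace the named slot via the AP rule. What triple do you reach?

start (-3,-2,-9) = (f(1,0),f(0,1),f(1,1))
replace slot 2: 2·((-3)+(-9)) − (-2) = -22 → (-3,-22,-9)
replace slot 3: 2·((-3)+(-22)) − (-9) = -41 → (-3,-22,-41)
replace slot 2: 2·((-3)+(-41)) − (-22) = -66 → (-3,-66,-41)

-3,-66,-41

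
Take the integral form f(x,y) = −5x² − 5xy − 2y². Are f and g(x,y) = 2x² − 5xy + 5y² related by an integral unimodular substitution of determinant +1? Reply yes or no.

D₁ = -15, D₂ = -15
f is negative-definite; reduce −f:
−f: flip: (5,5,2)→(2,-5,5)
−f: translate: b→-1 (≡-5 mod 4), so (2,-5,5)→(2,-1,2)
−f: flip: (2,-1,2)→(2,1,2)
−f: reduced (well bottom): (2,1,2) with a≤c, −a<b≤a
flip sign back: reduced form of f is (-2,-1,-2)
g: translate: b→-1 (≡-5 mod 4), so (2,-5,5)→(2,-1,2)
g: flip: (2,-1,2)→(2,1,2)
g: reduced (well bottom): (2,1,2) with a≤c, −a<b≤a
reduced forms (-2, -1, -2) vs (2, 1, 2) ⇒ inequivalent

no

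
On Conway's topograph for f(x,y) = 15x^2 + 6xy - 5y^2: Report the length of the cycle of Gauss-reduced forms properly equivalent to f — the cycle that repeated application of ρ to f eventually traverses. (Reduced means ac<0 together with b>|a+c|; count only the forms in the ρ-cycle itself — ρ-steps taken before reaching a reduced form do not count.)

D = 336, ⌊√D⌋ = 18
descent: ρ → (-5,14,7)  [lands on river]
river: ρ → (7,14,-5)
river: ρ → (-5,16,4)
river: ρ → (4,16,-5)
ρ-cycle length = 4 (tail of 1 descent step not counted)

4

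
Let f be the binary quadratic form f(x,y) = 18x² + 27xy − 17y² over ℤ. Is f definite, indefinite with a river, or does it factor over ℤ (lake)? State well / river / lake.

D = b²−4ac = 27² − 4·18·(-17) = 1953
D > 0 non-square ⇒ indefinite ⇒ periodic river

river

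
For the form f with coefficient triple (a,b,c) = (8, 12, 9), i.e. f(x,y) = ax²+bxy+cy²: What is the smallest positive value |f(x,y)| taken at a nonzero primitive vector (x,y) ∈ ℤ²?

translate: b→-4 (≡12 mod 16), so (8,12,9)→(8,-4,5)
flip: (8,-4,5)→(5,4,8)
reduced (well bottom): (5,4,8) with a≤c, −a<b≤a
well minimum = a = 5

5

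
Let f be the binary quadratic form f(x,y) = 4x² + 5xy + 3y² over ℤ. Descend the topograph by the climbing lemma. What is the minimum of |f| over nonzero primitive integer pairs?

translate: b→-3 (≡5 mod 8), so (4,5,3)→(4,-3,2)
flip: (4,-3,2)→(2,3,4)
translate: b→-1 (≡3 mod 4), so (2,3,4)→(2,-1,3)
reduced (well bottom): (2,-1,3) with a≤c, −a<b≤a
well minimum = a = 2

2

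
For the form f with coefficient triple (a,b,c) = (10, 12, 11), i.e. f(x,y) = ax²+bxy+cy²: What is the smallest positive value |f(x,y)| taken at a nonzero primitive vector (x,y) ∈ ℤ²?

translate: b→-8 (≡12 mod 20), so (10,12,11)→(10,-8,9)
flip: (10,-8,9)→(9,8,10)
reduced (well bottom): (9,8,10) with a≤c, −a<b≤a
well minimum = a = 9

9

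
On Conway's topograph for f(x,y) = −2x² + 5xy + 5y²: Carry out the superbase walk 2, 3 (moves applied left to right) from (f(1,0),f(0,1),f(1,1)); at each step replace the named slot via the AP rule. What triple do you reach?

start (-2,5,8) = (f(1,0),f(0,1),f(1,1))
replace slot 2: 2·((-2)+8) − 5 = 7 → (-2,7,8)
replace slot 3: 2·((-2)+7) − 8 = 2 → (-2,7,2)

-2,7,2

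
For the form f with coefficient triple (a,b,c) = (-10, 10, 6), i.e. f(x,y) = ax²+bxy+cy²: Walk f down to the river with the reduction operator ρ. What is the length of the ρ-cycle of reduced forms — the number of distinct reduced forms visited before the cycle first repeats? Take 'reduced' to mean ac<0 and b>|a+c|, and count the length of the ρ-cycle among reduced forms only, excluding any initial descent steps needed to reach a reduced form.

D = 340, ⌊√D⌋ = 18
river: ρ → (6,14,-6)
river: ρ → (-6,10,10)
river: ρ → (10,10,-6)
river: ρ → (-6,14,6)
river: ρ → (6,10,-10)
river: ρ → (-10,10,6)
ρ-cycle length = 6 (tail of 0 descent steps not counted)

6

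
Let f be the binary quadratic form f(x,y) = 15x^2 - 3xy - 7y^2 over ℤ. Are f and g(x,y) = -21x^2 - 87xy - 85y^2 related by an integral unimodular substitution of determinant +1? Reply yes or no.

D₁ = 429, D₂ = 429
river cycle of f (length 6): (-7, 17, 5), (5, 13, -13), (-13, 13, 5), (5, 17, -7), (-7, 11, 11), (11, 11, -7)
river cycle of g (length 6): (5, 13, -13), (-13, 13, 5), (5, 17, -7), (-7, 11, 11), (11, 11, -7), (-7, 17, 5)
cycles coincide ⇒ equivalent

yes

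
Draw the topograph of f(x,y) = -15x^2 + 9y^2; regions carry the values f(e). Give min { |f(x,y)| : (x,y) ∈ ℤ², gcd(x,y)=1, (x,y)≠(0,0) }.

descent: ρ → (9,18,-6)  [lands on river]
river: ρ → (-6,18,9)
closes: descent 1, river 2
min |a| on river = 6

6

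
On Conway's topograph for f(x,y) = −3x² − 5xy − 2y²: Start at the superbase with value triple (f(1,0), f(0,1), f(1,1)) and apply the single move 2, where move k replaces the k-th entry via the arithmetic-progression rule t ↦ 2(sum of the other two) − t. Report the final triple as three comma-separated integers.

start (-3,-2,-10) = (f(1,0),f(0,1),f(1,1))
replace slot 2: 2·((-3)+(-10)) − (-2) = -24 → (-3,-24,-10)

-3,-24,-10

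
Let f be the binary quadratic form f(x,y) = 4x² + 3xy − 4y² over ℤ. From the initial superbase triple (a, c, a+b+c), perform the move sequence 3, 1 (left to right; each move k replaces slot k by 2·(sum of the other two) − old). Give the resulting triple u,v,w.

start (4,-4,3) = (f(1,0),f(0,1),f(1,1))
replace slot 3: 2·(4+(-4)) − 3 = -3 → (4,-4,-3)
replace slot 1: 2·((-4)+(-3)) − 4 = -18 → (-18,-4,-3)

-18,-4,-3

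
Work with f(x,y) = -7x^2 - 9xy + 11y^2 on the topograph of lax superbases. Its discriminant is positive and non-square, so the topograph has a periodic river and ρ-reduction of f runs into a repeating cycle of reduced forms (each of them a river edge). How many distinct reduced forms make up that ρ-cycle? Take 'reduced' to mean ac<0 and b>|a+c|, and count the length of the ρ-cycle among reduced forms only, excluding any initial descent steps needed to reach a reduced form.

D = 389, ⌊√D⌋ = 19
descent: ρ → (11,9,-7)  [lands on river]
river: ρ → (-7,19,1)
river: ρ → (1,19,-7)
river: ρ → (-7,9,11)
river: ρ → (11,13,-5)
river: ρ → (-5,17,5)
river: ρ → (5,13,-11)
river: ρ → (-11,9,7)
river: ρ → (7,19,-1)
river: ρ → (-1,19,7)
river: ρ → (7,9,-11)
river: ρ → (-11,13,5)
river: ρ → (5,17,-5)
river: ρ → (-5,13,11)
ρ-cycle length = 14 (tail of 1 descent step not counted)

14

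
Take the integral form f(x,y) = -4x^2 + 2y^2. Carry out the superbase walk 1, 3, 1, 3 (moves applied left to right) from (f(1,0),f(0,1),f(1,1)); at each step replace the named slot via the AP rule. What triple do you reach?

start (-4,2,-2) = (f(1,0),f(0,1),f(1,1))
replace slot 1: 2·(2+(-2)) − (-4) = 4 → (4,2,-2)
replace slot 3: 2·(4+2) − (-2) = 14 → (4,2,14)
replace slot 1: 2·(2+14) − 4 = 28 → (28,2,14)
replace slot 3: 2·(28+2) − 14 = 46 → (28,2,46)

28,2,46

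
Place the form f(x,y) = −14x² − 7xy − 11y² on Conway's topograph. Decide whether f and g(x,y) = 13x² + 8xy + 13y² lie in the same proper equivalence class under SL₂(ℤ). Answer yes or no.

D₁ = -567, D₂ = -612
discriminants differ ⇒ not SL₂(ℤ)-equivalent

no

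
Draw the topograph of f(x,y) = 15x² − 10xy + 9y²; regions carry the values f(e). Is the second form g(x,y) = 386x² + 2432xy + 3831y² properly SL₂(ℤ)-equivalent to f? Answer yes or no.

D₁ = -440, D₂ = -440
f: flip: (15,-10,9)→(9,10,15)
f: translate: b→-8 (≡10 mod 18), so (9,10,15)→(9,-8,14)
f: reduced (well bottom): (9,-8,14) with a≤c, −a<b≤a
g: translate: b→116 (≡2432 mod 772), so (386,2432,3831)→(386,116,9)
g: flip: (386,116,9)→(9,-116,386)
g: translate: b→-8 (≡-116 mod 18), so (9,-116,386)→(9,-8,14)
g: reduced (well bottom): (9,-8,14) with a≤c, −a<b≤a
reduced forms (9, -8, 14) vs (9, -8, 14) ⇒ equivalent

yes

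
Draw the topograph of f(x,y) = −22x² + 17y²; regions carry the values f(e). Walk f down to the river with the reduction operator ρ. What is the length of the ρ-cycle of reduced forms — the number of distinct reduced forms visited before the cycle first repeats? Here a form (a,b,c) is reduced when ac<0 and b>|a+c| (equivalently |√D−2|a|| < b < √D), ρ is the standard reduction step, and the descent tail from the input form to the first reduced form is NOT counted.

D = 1496, ⌊√D⌋ = 38
descent: ρ → (17,34,-5)  [lands on river]
river: ρ → (-5,36,10)
river: ρ → (10,24,-23)
river: ρ → (-23,22,11)
river: ρ → (11,22,-23)
river: ρ → (-23,24,10)
river: ρ → (10,36,-5)
river: ρ → (-5,34,17)
ρ-cycle length = 8 (tail of 1 descent step not counted)

8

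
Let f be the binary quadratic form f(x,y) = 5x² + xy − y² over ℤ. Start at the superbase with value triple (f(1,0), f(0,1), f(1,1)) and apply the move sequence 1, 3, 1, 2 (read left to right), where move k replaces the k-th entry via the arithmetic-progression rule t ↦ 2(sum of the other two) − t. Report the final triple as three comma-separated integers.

start (5,-1,5) = (f(1,0),f(0,1),f(1,1))
replace slot 1: 2·((-1)+5) − 5 = 3 → (3,-1,5)
replace slot 3: 2·(3+(-1)) − 5 = -1 → (3,-1,-1)
replace slot 1: 2·((-1)+(-1)) − 3 = -7 → (-7,-1,-1)
replace slot 2: 2·((-7)+(-1)) − (-1) = -15 → (-7,-15,-1)

-7,-15,-1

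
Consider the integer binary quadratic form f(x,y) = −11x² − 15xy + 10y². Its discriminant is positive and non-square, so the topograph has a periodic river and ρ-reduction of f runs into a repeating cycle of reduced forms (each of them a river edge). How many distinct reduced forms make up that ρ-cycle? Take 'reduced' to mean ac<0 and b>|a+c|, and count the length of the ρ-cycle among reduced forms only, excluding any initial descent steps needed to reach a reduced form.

D = 665, ⌊√D⌋ = 25
descent: ρ → (10,15,-11)  [lands on river]
river: ρ → (-11,7,14)
river: ρ → (14,21,-4)
river: ρ → (-4,19,19)
river: ρ → (19,19,-4)
river: ρ → (-4,21,14)
river: ρ → (14,7,-11)
river: ρ → (-11,15,10)
river: ρ → (10,25,-1)
river: ρ → (-1,25,10)
ρ-cycle length = 10 (tail of 1 descent step not counted)

10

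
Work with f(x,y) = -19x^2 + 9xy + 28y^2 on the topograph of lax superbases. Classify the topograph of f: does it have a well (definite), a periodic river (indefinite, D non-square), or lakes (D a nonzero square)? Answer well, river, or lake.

D = b²−4ac = 9² − 4·(-19)·28 = 2209
D = 47² is a perfect square ⇒ form factors over ℤ ⇒ lakes

lake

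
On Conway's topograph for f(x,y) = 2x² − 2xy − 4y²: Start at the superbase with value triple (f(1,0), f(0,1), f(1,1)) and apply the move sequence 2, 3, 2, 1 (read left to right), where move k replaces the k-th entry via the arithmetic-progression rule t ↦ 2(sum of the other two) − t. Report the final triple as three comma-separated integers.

start (2,-4,-4) = (f(1,0),f(0,1),f(1,1))
replace slot 2: 2·(2+(-4)) − (-4) = 0 → (2,0,-4)
replace slot 3: 2·(2+0) − (-4) = 8 → (2,0,8)
replace slot 2: 2·(2+8) − 0 = 20 → (2,20,8)
replace slot 1: 2·(20+8) − 2 = 54 → (54,20,8)

54,20,8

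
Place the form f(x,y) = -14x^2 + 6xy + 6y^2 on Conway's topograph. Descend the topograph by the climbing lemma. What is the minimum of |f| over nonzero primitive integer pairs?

descent: ρ → (6,18,-2)  [lands on river]
river: ρ → (-2,18,6)
closes: descent 1, river 2
min |a| on river = 2

2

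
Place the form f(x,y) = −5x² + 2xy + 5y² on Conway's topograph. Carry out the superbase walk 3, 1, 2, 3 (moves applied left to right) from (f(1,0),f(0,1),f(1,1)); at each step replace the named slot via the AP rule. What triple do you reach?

start (-5,5,2) = (f(1,0),f(0,1),f(1,1))
replace slot 3: 2·((-5)+5) − 2 = -2 → (-5,5,-2)
replace slot 1: 2·(5+(-2)) − (-5) = 11 → (11,5,-2)
replace slot 2: 2·(11+(-2)) − 5 = 13 → (11,13,-2)
replace slot 3: 2·(11+13) − (-2) = 50 → (11,13,50)

11,13,50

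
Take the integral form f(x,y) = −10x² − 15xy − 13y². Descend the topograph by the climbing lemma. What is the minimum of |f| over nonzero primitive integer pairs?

translate: b→-5 (≡15 mod 20), so (10,15,13)→(10,-5,8)
flip: (10,-5,8)→(8,5,10)
reduced (well bottom): (8,5,10) with a≤c, −a<b≤a
well minimum |f| = |-8| = 8 (negative-definite)

8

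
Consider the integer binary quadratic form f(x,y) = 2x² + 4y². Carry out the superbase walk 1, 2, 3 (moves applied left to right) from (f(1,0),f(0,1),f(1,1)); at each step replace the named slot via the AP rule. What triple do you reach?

start (2,4,6) = (f(1,0),f(0,1),f(1,1))
replace slot 1: 2·(4+6) − 2 = 18 → (18,4,6)
replace slot 2: 2·(18+6) − 4 = 44 → (18,44,6)
replace slot 3: 2·(18+44) − 6 = 118 → (18,44,118)

18,44,118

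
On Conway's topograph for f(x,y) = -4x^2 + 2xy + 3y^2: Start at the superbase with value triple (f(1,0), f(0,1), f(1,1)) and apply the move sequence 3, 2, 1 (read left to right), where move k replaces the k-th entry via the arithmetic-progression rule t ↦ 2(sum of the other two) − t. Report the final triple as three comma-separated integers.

start (-4,3,1) = (f(1,0),f(0,1),f(1,1))
replace slot 3: 2·((-4)+3) − 1 = -3 → (-4,3,-3)
replace slot 2: 2·((-4)+(-3)) − 3 = -17 → (-4,-17,-3)
replace slot 1: 2·((-17)+(-3)) − (-4) = -36 → (-36,-17,-3)

-36,-17,-3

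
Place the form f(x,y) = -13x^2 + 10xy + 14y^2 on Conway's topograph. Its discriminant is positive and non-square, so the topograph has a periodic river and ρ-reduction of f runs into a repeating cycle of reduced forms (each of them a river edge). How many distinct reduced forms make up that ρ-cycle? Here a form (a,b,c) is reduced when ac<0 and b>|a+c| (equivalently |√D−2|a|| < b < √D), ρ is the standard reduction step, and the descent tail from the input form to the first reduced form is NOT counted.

D = 828, ⌊√D⌋ = 28
river: ρ → (14,18,-9)
river: ρ → (-9,18,14)
river: ρ → (14,10,-13)
river: ρ → (-13,16,11)
river: ρ → (11,28,-1)
river: ρ → (-1,28,11)
river: ρ → (11,16,-13)
river: ρ → (-13,10,14)
ρ-cycle length = 8 (tail of 0 descent steps not counted)

8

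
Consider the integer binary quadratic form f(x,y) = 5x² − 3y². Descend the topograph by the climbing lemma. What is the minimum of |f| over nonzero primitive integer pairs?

descent: ρ → (-3,6,2)  [lands on river]
river: ρ → (2,6,-3)
closes: descent 1, river 2
min |a| on river = 2

2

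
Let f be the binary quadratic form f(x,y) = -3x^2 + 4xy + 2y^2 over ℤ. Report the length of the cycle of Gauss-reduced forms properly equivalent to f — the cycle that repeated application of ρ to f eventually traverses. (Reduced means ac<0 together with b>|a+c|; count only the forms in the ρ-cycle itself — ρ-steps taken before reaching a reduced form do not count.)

D = 40, ⌊√D⌋ = 6
river: ρ → (2,4,-3)
river: ρ → (-3,2,3)
river: ρ → (3,4,-2)
river: ρ → (-2,4,3)
river: ρ → (3,2,-3)
river: ρ → (-3,4,2)
ρ-cycle length = 6 (tail of 0 descent steps not counted)

6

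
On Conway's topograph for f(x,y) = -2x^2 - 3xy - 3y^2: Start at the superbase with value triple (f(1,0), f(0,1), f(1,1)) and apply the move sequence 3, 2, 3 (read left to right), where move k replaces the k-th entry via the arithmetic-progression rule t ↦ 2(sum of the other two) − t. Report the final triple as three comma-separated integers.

start (-2,-3,-8) = (f(1,0),f(0,1),f(1,1))
replace slot 3: 2·((-2)+(-3)) − (-8) = -2 → (-2,-3,-2)
replace slot 2: 2·((-2)+(-2)) − (-3) = -5 → (-2,-5,-2)
replace slot 3: 2·((-2)+(-5)) − (-2) = -12 → (-2,-5,-12)

-2,-5,-12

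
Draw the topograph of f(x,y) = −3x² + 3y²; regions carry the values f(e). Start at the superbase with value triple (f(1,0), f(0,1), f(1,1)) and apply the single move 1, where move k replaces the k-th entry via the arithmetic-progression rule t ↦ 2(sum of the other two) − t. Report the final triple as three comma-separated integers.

start (-3,3,0) = (f(1,0),f(0,1),f(1,1))
replace slot 1: 2·(3+0) − (-3) = 9 → (9,3,0)

9,3,0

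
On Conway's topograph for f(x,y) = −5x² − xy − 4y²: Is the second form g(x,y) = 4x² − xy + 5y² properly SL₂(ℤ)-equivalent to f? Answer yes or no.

D₁ = -79, D₂ = -79
f is negative-definite; reduce −f:
−f: flip: (5,1,4)→(4,-1,5)
−f: reduced (well bottom): (4,-1,5) with a≤c, −a<b≤a
flip sign back: reduced form of f is (-4,1,-5)
g: reduced (well bottom): (4,-1,5) with a≤c, −a<b≤a
reduced forms (-4, 1, -5) vs (4, -1, 5) ⇒ inequivalent

no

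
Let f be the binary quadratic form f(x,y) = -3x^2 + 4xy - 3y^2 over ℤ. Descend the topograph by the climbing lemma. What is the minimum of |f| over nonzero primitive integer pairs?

translate: b→2 (≡-4 mod 6), so (3,-4,3)→(3,2,2)
flip: (3,2,2)→(2,-2,3)
translate: b→2 (≡-2 mod 4), so (2,-2,3)→(2,2,3)
reduced (well bottom): (2,2,3) with a≤c, −a<b≤a
well minimum |f| = |-2| = 2 (negative-definite)

2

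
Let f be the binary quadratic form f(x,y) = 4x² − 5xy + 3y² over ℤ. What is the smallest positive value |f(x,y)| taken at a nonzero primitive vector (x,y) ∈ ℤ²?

translate: b→3 (≡-5 mod 8), so (4,-5,3)→(4,3,2)
flip: (4,3,2)→(2,-3,4)
translate: b→1 (≡-3 mod 4), so (2,-3,4)→(2,1,3)
reduced (well bottom): (2,1,3) with a≤c, −a<b≤a
well minimum = a = 2

2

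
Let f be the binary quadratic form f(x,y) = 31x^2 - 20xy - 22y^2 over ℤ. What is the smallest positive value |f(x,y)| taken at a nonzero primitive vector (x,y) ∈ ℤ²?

descent: ρ → (-22,20,31)  [lands on river]
river: ρ → (31,42,-11)
river: ρ → (-11,46,23)
river: ρ → (23,46,-11)
river: ρ → (-11,42,31)
river: ρ → (31,20,-22)
river: ρ → (-22,24,29)
river: ρ → (29,34,-17)
river: ρ → (-17,34,29)
river: ρ → (29,24,-22)
closes: descent 1, river 10
min |a| on river = 11

11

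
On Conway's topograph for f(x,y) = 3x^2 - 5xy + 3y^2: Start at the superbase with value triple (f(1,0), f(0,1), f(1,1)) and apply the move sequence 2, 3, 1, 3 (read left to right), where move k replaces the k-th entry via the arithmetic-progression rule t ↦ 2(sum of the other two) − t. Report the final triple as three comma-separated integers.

start (3,3,1) = (f(1,0),f(0,1),f(1,1))
replace slot 2: 2·(3+1) − 3 = 5 → (3,5,1)
replace slot 3: 2·(3+5) − 1 = 15 → (3,5,15)
replace slot 1: 2·(5+15) − 3 = 37 → (37,5,15)
replace slot 3: 2·(37+5) − 15 = 69 → (37,5,69)

37,5,69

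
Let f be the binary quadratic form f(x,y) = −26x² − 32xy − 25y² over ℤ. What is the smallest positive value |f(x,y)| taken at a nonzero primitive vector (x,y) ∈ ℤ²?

translate: b→-20 (≡32 mod 52), so (26,32,25)→(26,-20,19)
flip: (26,-20,19)→(19,20,26)
translate: b→-18 (≡20 mod 38), so (19,20,26)→(19,-18,25)
reduced (well bottom): (19,-18,25) with a≤c, −a<b≤a
well minimum |f| = |-19| = 19 (negative-definite)

19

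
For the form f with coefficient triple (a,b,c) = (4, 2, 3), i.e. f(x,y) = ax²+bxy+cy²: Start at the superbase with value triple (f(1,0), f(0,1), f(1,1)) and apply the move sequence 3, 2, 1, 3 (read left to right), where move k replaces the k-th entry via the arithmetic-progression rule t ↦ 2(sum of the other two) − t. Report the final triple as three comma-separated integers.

start (4,3,9) = (f(1,0),f(0,1),f(1,1))
replace slot 3: 2·(4+3) − 9 = 5 → (4,3,5)
replace slot 2: 2·(4+5) − 3 = 15 → (4,15,5)
replace slot 1: 2·(15+5) − 4 = 36 → (36,15,5)
replace slot 3: 2·(36+15) − 5 = 97 → (36,15,97)

36,15,97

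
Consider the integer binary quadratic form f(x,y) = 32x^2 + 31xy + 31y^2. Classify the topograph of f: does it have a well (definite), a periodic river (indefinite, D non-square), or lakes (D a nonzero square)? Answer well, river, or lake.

D = b²−4ac = 31² − 4·32·31 = -3007
D < 0 ⇒ definite ⇒ every region one sign ⇒ single well

well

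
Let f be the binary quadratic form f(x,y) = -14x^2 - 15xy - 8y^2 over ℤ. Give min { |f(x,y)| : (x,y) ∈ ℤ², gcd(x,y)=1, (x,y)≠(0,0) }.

translate: b→-13 (≡15 mod 28), so (14,15,8)→(14,-13,7)
flip: (14,-13,7)→(7,13,14)
translate: b→-1 (≡13 mod 14), so (7,13,14)→(7,-1,8)
reduced (well bottom): (7,-1,8) with a≤c, −a<b≤a
well minimum |f| = |-7| = 7 (negative-definite)

7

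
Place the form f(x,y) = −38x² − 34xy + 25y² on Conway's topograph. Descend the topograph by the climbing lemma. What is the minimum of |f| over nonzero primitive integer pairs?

descent: ρ → (25,34,-38)  [lands on river]
river: ρ → (-38,42,21)
river: ρ → (21,42,-38)
river: ρ → (-38,34,25)
river: ρ → (25,66,-6)
river: ρ → (-6,66,25)
closes: descent 1, river 6
min |a| on river = 6

6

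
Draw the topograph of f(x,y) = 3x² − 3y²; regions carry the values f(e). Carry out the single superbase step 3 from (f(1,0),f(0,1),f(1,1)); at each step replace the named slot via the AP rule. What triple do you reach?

start (3,-3,0) = (f(1,0),f(0,1),f(1,1))
replace slot 3: 2·(3+(-3)) − 0 = 0 → (3,-3,0)

3,-3,0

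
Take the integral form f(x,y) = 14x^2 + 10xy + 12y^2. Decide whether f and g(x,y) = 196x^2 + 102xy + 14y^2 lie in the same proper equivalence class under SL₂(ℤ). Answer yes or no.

D₁ = -572, D₂ = -572
f: flip: (14,10,12)→(12,-10,14)
f: reduced (well bottom): (12,-10,14) with a≤c, −a<b≤a
g: flip: (196,102,14)→(14,-102,196)
g: translate: b→10 (≡-102 mod 28), so (14,-102,196)→(14,10,12)
g: flip: (14,10,12)→(12,-10,14)
g: reduced (well bottom): (12,-10,14) with a≤c, −a<b≤a
reduced forms (12, -10, 14) vs (12, -10, 14) ⇒ equivalent

yes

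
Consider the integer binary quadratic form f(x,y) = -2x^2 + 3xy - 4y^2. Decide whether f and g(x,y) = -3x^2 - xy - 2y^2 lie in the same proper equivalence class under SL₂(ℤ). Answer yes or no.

D₁ = -23, D₂ = -23
f is negative-definite; reduce −f:
−f: translate: b→1 (≡-3 mod 4), so (2,-3,4)→(2,1,3)
−f: reduced (well bottom): (2,1,3) with a≤c, −a<b≤a
flip sign back: reduced form of f is (-2,-1,-3)
g is negative-definite; reduce −g:
−g: flip: (3,1,2)→(2,-1,3)
−g: reduced (well bottom): (2,-1,3) with a≤c, −a<b≤a
flip sign back: reduced form of g is (-2,1,-3)
reduced forms (-2, -1, -3) vs (-2, 1, -3) ⇒ inequivalent

no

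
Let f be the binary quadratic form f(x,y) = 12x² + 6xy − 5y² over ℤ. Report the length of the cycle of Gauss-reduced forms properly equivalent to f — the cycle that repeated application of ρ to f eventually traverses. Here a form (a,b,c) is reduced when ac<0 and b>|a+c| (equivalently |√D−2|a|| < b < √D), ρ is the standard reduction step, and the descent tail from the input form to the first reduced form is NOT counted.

D = 276, ⌊√D⌋ = 16
descent: ρ → (-5,14,4)  [lands on river]
river: ρ → (4,10,-11)
river: ρ → (-11,12,3)
river: ρ → (3,12,-11)
river: ρ → (-11,10,4)
river: ρ → (4,14,-5)
river: ρ → (-5,16,1)
river: ρ → (1,16,-5)
ρ-cycle length = 8 (tail of 1 descent step not counted)

8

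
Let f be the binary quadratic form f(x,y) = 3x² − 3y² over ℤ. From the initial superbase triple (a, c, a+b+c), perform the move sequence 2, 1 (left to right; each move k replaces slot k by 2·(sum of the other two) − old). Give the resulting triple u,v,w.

start (3,-3,0) = (f(1,0),f(0,1),f(1,1))
replace slot 2: 2·(3+0) − (-3) = 9 → (3,9,0)
replace slot 1: 2·(9+0) − 3 = 15 → (15,9,0)

15,9,0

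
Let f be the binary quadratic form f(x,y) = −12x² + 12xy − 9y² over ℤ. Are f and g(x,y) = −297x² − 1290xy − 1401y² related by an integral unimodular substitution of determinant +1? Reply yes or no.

D₁ = -288, D₂ = -288
f is negative-definite; reduce −f:
−f: translate: b→12 (≡-12 mod 24), so (12,-12,9)→(12,12,9)
−f: flip: (12,12,9)→(9,-12,12)
−f: translate: b→6 (≡-12 mod 18), so (9,-12,12)→(9,6,9)
−f: reduced (well bottom): (9,6,9) with a≤c, −a<b≤a
flip sign back: reduced form of f is (-9,-6,-9)
g is negative-definite; reduce −g:
−g: translate: b→102 (≡1290 mod 594), so (297,1290,1401)→(297,102,9)
−g: flip: (297,102,9)→(9,-102,297)
−g: translate: b→6 (≡-102 mod 18), so (9,-102,297)→(9,6,9)
−g: reduced (well bottom): (9,6,9) with a≤c, −a<b≤a
flip sign back: reduced form of g is (-9,-6,-9)
reduced forms (-9, -6, -9) vs (-9, -6, -9) ⇒ equivalent

yes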